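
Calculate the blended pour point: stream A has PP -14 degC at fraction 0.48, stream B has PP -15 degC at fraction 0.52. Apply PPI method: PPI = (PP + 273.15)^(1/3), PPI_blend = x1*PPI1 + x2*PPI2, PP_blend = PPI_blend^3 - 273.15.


PPI_1 = (-14 + 273.15)^(1/3) = 6.375541
PPI_2 = (-15 + 273.15)^(1/3) = 6.36733
PPI_blend = 0.48 * 6.375541 + 0.52 * 6.36733 = 6.371271
PP_blend = 6.371271^3 - 273.15 = 258.6296 - 273.15 = -14.52

-14.52 degC


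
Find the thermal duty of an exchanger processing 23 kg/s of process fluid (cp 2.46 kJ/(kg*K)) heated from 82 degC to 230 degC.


Q = m_dot * cp * delta_T
delta_T = 230 - 82 = 148 K
Q = 23 * 2.46 * 148
= 56.58 * 148
= 8373.84 kW

8373.84 kW


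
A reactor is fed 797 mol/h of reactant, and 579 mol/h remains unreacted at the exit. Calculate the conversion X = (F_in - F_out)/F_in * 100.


X = (F_in - F_out) / F_in * 100
Moles reacted = 797 - 579 = 218
X = 218 / 797 * 100
= 0.2735 * 100
= 27.35 %

27.35 %


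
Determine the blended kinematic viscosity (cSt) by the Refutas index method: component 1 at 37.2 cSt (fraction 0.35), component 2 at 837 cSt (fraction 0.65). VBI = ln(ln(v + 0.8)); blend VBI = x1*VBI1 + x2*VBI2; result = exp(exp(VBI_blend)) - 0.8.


Refutas method: VBN_i = 14.534*ln(ln(visc_i + 0.8)) + 10.975, blended linearly by mass fraction; since VBN is linear in VBI_i = ln(ln(visc_i + 0.8)) and the fractions sum to 1, blend VBI directly: visc = exp(exp(VBI_blend)) - 0.8
VBI_1 = ln(ln(37.2 + 0.8)) = 1.29132
VBI_2 = ln(ln(837 + 0.8)) = 1.90669
VBI_blend = 0.35 * 1.29132 + 0.65 * 1.90669 = 1.69131
visc_blend = exp(exp(1.69131)) - 0.8 = 226.6

226.6 cSt


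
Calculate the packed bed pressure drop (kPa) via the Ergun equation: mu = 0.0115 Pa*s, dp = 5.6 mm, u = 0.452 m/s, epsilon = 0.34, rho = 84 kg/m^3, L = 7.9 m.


dp = 5.6 mm = 0.0056 m
Viscous term = 150*0.0115*0.452*(1-0.34)^2 / (0.0056^2*0.34^3) = 275551
Inertial term = 1.75*84*0.452^2*(1-0.34) / (0.0056*0.34^3) = 90056.1
dP/L = 275551 + 90056.1 = 365607 Pa/m
dP = 365607 * 7.9 / 1000 = 2888 kPa

2888 kPa


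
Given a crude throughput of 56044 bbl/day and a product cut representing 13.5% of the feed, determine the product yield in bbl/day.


Crude throughput = 56044 bbl/day
Fraction yield = 13.5%
yield = throughput * fraction / 100
yield = 56044 * 13.5 / 100 = 7565.94

7565.94 bbl/day


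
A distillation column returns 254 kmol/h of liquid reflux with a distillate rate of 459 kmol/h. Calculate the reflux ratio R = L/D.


Reflux ratio definition: R = L / D (liquid returned / distillate withdrawn)
L = 254 kmol/h, D = 459 kmol/h
R = 254 / 459 = 0.5534

0.5534


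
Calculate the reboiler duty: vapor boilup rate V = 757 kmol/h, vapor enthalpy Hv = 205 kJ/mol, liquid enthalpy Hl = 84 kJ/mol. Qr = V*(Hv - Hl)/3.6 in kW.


Qr = 757 * (205 - 84) / 3.6 = 757 * 121 / 3.6 = 25440

25440 kW


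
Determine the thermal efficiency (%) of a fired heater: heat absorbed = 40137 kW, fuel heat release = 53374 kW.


Furnace efficiency = Q_absorbed / Q_fuel * 100
= 40137 / 53374 * 100 = 75.20

75.20 %


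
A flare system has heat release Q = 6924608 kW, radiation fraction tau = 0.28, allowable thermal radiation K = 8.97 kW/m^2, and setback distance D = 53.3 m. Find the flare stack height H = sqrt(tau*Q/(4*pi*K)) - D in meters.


tau*Q/(4*pi*K) = 0.28 * 6924608 / (4 * pi * 8.97) = 17200.9
sqrt(17200.9) = 131.152
H = 131.152 - 53.3 = 77.85

77.85 m


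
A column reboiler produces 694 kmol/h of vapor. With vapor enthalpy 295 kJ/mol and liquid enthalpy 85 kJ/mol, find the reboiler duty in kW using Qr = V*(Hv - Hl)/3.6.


Qr = 694 * (295 - 85) / 3.6 = 694 * 210 / 3.6 = 40480

40480 kW


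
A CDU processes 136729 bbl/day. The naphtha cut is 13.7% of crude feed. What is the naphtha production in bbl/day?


Crude throughput = 136729 bbl/day
Fraction yield = 13.7%
yield = throughput * fraction / 100
yield = 136729 * 13.7 / 100 = 18731.873

18731.873 bbl/day


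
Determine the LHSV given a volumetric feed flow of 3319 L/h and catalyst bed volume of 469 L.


LHSV = volumetric feed rate / catalyst volume
= 3319 L/h / 469 L
= 7.077 h^-1

7.077 h^-1


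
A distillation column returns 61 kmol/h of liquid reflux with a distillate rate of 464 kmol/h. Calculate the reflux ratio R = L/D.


Reflux ratio definition: R = L / D (liquid returned / distillate withdrawn)
L = 61 kmol/h, D = 464 kmol/h
R = 61 / 464 = 0.1315

0.1315


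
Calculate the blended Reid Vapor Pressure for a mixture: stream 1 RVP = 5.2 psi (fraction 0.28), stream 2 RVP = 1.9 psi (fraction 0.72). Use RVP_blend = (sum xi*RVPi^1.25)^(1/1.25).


Chevron index: RVP_blend = (sum xi*RVPi^1.25)^(1/1.25)
RVP^1.25 terms: 0.28 * 5.2^1.25 + 0.72 * 1.9^1.25 = 3.80479
RVP_blend = 3.80479^(1/1.25) = 2.912

2.912 psi


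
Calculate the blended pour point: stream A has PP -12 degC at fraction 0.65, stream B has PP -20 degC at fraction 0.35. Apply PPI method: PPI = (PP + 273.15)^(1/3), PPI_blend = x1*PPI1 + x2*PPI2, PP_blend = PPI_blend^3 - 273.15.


PPI_1 = (-12 + 273.15)^(1/3) = 6.391901
PPI_2 = (-20 + 273.15)^(1/3) = 6.325953
PPI_blend = 0.65 * 6.391901 + 0.35 * 6.325953 = 6.368819
PP_blend = 6.368819^3 - 273.15 = 258.3311 - 273.15 = -14.82

-14.82 degC


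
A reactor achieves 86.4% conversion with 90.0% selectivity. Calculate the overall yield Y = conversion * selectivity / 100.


Overall yield = conversion (%) * selectivity (%) / 100
Conversion = 86.4%, Selectivity = 90.0%
Y = 86.4 * 90.0 / 100
= 77.76 %

77.76 %


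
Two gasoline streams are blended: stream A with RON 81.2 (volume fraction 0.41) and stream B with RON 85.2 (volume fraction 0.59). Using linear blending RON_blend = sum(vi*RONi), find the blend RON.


Linear blending: RON_blend = sum(vi * RONi)
Contribution 1: 0.41 * 81.2 = 33.292
Contribution 2: 0.59 * 85.2 = 50.268
RON_blend = 33.292 + 50.268 = 83.56

83.56


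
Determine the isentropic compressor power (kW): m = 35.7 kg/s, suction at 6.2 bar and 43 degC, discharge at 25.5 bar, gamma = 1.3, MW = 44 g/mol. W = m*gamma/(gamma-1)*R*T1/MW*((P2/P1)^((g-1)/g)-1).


Isentropic work: W = m*(gamma/(gamma-1))*(R*T1/MW)*((P2/P1)^((gamma-1)/gamma) - 1)
T1 = 43 + 273.15 = 316.15 K
Pressure ratio = 25.5 / 6.2 = 4.1129
Exponent = (1.3 - 1)/1.3 = 0.230769
(P2/P1)^exp - 1 = 4.1129^0.230769 - 1 = 0.385882
W = 35.7 * 1.3 / 0.3 * 8.314 * 316.15 / 44 * 0.385882 = 3566

3566 kW


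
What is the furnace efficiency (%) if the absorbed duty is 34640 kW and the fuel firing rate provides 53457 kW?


Furnace efficiency = Q_absorbed / Q_fuel * 100
= 34640 / 53457 * 100 = 64.80

64.80 %


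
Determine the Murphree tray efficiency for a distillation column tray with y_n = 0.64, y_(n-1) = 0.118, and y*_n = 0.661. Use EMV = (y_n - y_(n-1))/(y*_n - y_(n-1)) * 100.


Murphree vapor efficiency: EMV = (y_n - y_(n-1)) / (y*_n - y_(n-1)) * 100
EMV = (0.64 - 0.118) / (0.661 - 0.118) * 100 = 0.522 / 0.543 * 100 = 96.13

96.13 %


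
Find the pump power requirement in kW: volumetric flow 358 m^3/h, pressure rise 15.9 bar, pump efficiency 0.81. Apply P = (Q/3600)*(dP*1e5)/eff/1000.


Q = 358 / 3600 = 0.0994444 m^3/s
P = 0.0994444 * (15.9 * 1e5) / 0.81 / 1000 = 195.2

195.2 kW


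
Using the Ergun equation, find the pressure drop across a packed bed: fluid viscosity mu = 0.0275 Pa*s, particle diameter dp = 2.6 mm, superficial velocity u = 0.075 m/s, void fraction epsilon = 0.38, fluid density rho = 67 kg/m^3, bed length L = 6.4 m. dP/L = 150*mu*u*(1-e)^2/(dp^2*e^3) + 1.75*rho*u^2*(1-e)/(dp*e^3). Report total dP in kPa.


dp = 2.6 mm = 0.0026 m
Viscous term = 150*0.0275*0.075*(1-0.38)^2 / (0.0026^2*0.38^3) = 320606
Inertial term = 1.75*67*0.075^2*(1-0.38) / (0.0026*0.38^3) = 2866.18
dP/L = 320606 + 2866.18 = 323472 Pa/m
dP = 323472 * 6.4 / 1000 = 2070 kPa

2070 kPa


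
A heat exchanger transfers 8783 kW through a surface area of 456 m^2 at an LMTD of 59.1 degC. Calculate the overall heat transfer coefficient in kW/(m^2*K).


From Q = U*A*LMTD, U = Q / (A * LMTD)
U = 8783 / (456 * 59.1) = 8783 / 26949.6 = 0.3259

0.3259 kW/(m^2*K)


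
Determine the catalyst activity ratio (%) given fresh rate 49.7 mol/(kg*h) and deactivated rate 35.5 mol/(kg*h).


Activity (%) = (rate_used / rate_fresh) * 100
rate_used = 35.5, rate_fresh = 49.7
= (35.5 / 49.7) * 100
= 0.7143 * 100 = 71.43

71.43 %


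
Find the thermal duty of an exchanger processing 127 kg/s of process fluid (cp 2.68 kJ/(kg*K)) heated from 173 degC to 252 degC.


Q = m_dot * cp * delta_T
delta_T = 252 - 173 = 79 K
Q = 127 * 2.68 * 79
= 340.36 * 79
= 26888.44 kW

26888.44 kW


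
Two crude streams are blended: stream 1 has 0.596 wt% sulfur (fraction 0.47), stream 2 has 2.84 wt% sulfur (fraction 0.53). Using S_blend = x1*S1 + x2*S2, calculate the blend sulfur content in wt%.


Linear sulfur blending: S_blend = x1*S1 + x2*S2
Contribution 1: 0.47 * 0.596 = 0.28012 wt%
Contribution 2: 0.53 * 2.84 = 1.5052 wt%
S_blend = 0.28012 + 1.5052 = 1.78532

1.78532 wt%


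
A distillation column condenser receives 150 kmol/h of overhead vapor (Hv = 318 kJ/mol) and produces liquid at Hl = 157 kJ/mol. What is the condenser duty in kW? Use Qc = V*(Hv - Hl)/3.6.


Qc = 150 * (318 - 157) / 3.6 = 150 * 161 / 3.6 = 6708

6708 kW


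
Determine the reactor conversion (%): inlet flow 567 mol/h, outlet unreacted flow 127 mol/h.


X = (F_in - F_out) / F_in * 100
Moles reacted = 567 - 127 = 440
X = 440 / 567 * 100
= 0.7760 * 100
= 77.60 %

77.60 %


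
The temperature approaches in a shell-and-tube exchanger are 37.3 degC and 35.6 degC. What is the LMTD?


LMTD = (dT1 - dT2) / ln(dT1/dT2)
= (37.3 - 35.6) / ln(37.3 / 35.6) = 1.7 / 0.0466477 = 36.44

36.44 degC


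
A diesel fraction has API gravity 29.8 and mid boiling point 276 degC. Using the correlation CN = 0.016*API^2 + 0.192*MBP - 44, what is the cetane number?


CN = 0.016 * 29.8^2 + 0.192 * 276 - 44
CN = 14.20864 + 52.992 - 44 = 23.20064

23.20064


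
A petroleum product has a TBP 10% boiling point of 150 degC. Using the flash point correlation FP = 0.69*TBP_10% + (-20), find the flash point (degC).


FP = 0.69 * 150 + (-20) = 83.5

83.5 degC


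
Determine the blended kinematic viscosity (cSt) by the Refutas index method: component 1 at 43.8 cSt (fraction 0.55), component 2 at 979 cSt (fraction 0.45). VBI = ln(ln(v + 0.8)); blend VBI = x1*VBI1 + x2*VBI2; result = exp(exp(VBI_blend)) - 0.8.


Refutas method: VBN_i = 14.534*ln(ln(visc_i + 0.8)) + 10.975, blended linearly by mass fraction; since VBN is linear in VBI_i = ln(ln(visc_i + 0.8)) and the fractions sum to 1, blend VBI directly: visc = exp(exp(VBI_blend)) - 0.8
VBI_1 = ln(ln(43.8 + 0.8)) = 1.3344
VBI_2 = ln(ln(979 + 0.8)) = 1.92969
VBI_blend = 0.55 * 1.3344 + 0.45 * 1.92969 = 1.60228
visc_blend = exp(exp(1.60228)) - 0.8 = 142.4

142.4 cSt


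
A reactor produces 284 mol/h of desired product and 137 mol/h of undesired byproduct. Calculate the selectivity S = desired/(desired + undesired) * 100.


Selectivity = desired / (desired + undesired) * 100
Total products = 284 + 137 = 421 mol/h
S = 284 / 421 * 100
= 0.6746 * 100
= 67.46 %

67.46 %


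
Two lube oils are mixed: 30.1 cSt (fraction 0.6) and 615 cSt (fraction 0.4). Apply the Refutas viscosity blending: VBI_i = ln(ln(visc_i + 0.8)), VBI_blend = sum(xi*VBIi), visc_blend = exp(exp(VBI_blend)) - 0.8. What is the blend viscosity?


Refutas method: VBN_i = 14.534*ln(ln(visc_i + 0.8)) + 10.975, blended linearly by mass fraction; since VBN is linear in VBI_i = ln(ln(visc_i + 0.8)) and the fractions sum to 1, blend VBI directly: visc = exp(exp(VBI_blend)) - 0.8
VBI_1 = ln(ln(30.1 + 0.8)) = 1.23278
VBI_2 = ln(ln(615 + 0.8)) = 1.85987
VBI_blend = 0.6 * 1.23278 + 0.4 * 1.85987 = 1.48362
visc_blend = exp(exp(1.48362)) - 0.8 = 81.38

81.38 cSt


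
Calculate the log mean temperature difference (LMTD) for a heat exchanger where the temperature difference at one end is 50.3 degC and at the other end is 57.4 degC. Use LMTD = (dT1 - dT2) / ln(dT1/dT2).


LMTD = (dT1 - dT2) / ln(dT1/dT2)
= (50.3 - 57.4) / ln(50.3 / 57.4) = -7.1 / -0.132039 = 53.77

53.77 degC


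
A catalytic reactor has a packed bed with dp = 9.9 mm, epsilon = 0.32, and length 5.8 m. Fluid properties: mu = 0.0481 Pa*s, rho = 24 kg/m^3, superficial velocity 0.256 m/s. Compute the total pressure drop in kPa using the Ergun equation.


dp = 9.9 mm = 0.0099 m
Viscous term = 150*0.0481*0.256*(1-0.32)^2 / (0.0099^2*0.32^3) = 265934
Inertial term = 1.75*24*0.256^2*(1-0.32) / (0.0099*0.32^3) = 5769.7
dP/L = 265934 + 5769.7 = 271704 Pa/m
dP = 271704 * 5.8 / 1000 = 1576 kPa

1576 kPa


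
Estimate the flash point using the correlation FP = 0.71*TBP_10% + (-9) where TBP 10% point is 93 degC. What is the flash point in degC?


FP = 0.71 * 93 + (-9) = 57.03

57.03 degC


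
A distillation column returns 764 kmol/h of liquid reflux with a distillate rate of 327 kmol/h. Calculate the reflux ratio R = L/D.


Reflux ratio definition: R = L / D (liquid returned / distillate withdrawn)
L = 764 kmol/h, D = 327 kmol/h
R = 764 / 327 = 2.336

2.336


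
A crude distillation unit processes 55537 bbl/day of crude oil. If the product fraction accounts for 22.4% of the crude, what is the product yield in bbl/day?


Crude throughput = 55537 bbl/day
Fraction yield = 22.4%
yield = throughput * fraction / 100
yield = 55537 * 22.4 / 100 = 12440.288

12440.288 bbl/day


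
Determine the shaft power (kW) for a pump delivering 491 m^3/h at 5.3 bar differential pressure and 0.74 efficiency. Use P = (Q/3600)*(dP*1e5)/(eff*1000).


Q = 491 / 3600 = 0.136389 m^3/s
P = 0.136389 * (5.3 * 1e5) / 0.74 / 1000 = 97.68

97.68 kW


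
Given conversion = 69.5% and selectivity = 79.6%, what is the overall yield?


Overall yield = conversion (%) * selectivity (%) / 100
Conversion = 69.5%, Selectivity = 79.6%
Y = 69.5 * 79.6 / 100
= 55.322 %

55.322 %


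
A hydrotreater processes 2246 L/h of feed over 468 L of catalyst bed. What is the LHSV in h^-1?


LHSV = volumetric feed rate / catalyst volume
= 2246 L/h / 468 L
= 4.799 h^-1

4.799 h^-1


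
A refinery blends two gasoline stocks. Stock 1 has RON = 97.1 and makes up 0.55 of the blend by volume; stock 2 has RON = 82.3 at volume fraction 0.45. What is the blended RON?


Linear blending: RON_blend = sum(vi * RONi)
Contribution 1: 0.55 * 97.1 = 53.405
Contribution 2: 0.45 * 82.3 = 37.035
RON_blend = 53.405 + 37.035 = 90.44

90.44


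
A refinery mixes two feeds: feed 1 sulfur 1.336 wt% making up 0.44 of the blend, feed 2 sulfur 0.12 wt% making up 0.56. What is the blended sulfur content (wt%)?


Linear sulfur blending: S_blend = x1*S1 + x2*S2
Contribution 1: 0.44 * 1.336 = 0.58784 wt%
Contribution 2: 0.56 * 0.12 = 0.0672 wt%
S_blend = 0.58784 + 0.0672 = 0.65504

0.65504 wt%


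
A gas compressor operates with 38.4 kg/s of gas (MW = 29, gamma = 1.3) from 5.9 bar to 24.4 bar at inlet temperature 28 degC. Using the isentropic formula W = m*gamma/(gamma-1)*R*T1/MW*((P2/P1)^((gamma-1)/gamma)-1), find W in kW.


Isentropic work: W = m*(gamma/(gamma-1))*(R*T1/MW)*((P2/P1)^((gamma-1)/gamma) - 1)
T1 = 28 + 273.15 = 301.15 K
Pressure ratio = 24.4 / 5.9 = 4.13559
Exponent = (1.3 - 1)/1.3 = 0.230769
(P2/P1)^exp - 1 = 4.13559^0.230769 - 1 = 0.387643
W = 38.4 * 1.3 / 0.3 * 8.314 * 301.15 / 29 * 0.387643 = 5569

5569 kW


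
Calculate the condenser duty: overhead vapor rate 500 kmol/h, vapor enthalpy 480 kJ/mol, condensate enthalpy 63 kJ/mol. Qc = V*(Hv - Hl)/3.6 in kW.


Qc = 500 * (480 - 63) / 3.6 = 500 * 417 / 3.6 = 57920

57920 kW


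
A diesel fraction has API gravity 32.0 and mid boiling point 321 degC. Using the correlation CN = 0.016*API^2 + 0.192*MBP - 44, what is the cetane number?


CN = 0.016 * 32.0^2 + 0.192 * 321 - 44
CN = 16.384 + 61.632 - 44 = 34.016

34.016


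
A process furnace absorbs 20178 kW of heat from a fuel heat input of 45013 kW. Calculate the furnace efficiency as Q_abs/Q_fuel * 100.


Furnace efficiency = Q_absorbed / Q_fuel * 100
= 20178 / 45013 * 100 = 44.83

44.83 %


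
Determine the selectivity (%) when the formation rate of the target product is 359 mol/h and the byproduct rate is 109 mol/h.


Selectivity = desired / (desired + undesired) * 100
Total products = 359 + 109 = 468 mol/h
S = 359 / 468 * 100
= 0.7671 * 100
= 76.71 %

76.71 %


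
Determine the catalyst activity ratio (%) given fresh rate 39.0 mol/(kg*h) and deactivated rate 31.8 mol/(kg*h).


Activity (%) = (rate_used / rate_fresh) * 100
rate_used = 31.8, rate_fresh = 39.0
= (31.8 / 39.0) * 100
= 0.8154 * 100 = 81.54

81.54 %


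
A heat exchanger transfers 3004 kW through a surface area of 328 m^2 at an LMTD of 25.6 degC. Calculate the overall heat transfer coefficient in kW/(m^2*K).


From Q = U*A*LMTD, U = Q / (A * LMTD)
U = 3004 / (328 * 25.6) = 3004 / 8396.8 = 0.3578

0.3578 kW/(m^2*K)


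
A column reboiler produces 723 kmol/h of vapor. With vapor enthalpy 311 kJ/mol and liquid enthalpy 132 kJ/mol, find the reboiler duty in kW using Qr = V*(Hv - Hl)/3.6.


Qr = 723 * (311 - 132) / 3.6 = 723 * 179 / 3.6 = 35950

35950 kW


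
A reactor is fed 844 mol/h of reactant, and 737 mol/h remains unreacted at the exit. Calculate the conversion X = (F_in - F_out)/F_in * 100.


X = (F_in - F_out) / F_in * 100
Moles reacted = 844 - 737 = 107
X = 107 / 844 * 100
= 0.1268 * 100
= 12.68 %

12.68 %


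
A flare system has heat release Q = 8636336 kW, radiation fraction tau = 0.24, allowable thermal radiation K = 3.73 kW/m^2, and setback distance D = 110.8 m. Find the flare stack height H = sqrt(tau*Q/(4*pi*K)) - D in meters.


tau*Q/(4*pi*K) = 0.24 * 8636336 / (4 * pi * 3.73) = 44220.3
sqrt(44220.3) = 210.286
H = 210.286 - 110.8 = 99.49

99.49 m


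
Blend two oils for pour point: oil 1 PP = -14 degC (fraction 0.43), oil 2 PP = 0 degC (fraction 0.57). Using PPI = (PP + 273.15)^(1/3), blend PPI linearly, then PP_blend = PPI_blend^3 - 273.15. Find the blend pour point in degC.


PPI_1 = (-14 + 273.15)^(1/3) = 6.375541
PPI_2 = (0 + 273.15)^(1/3) = 6.488342
PPI_blend = 0.43 * 6.375541 + 0.57 * 6.488342 = 6.439838
PP_blend = 6.439838^3 - 273.15 = 267.0698 - 273.15 = -6.08

-6.08 degC


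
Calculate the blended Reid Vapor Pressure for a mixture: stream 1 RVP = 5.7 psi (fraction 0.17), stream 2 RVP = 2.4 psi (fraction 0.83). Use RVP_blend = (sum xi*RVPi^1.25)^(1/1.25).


Chevron index: RVP_blend = (sum xi*RVPi^1.25)^(1/1.25)
RVP^1.25 terms: 0.17 * 5.7^1.25 + 0.83 * 2.4^1.25 = 3.97662
RVP_blend = 3.97662^(1/1.25) = 3.017

3.017 psi


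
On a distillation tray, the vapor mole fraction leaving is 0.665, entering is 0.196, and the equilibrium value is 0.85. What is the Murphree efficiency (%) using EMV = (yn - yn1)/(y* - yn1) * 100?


Murphree vapor efficiency: EMV = (y_n - y_(n-1)) / (y*_n - y_(n-1)) * 100
EMV = (0.665 - 0.196) / (0.85 - 0.196) * 100 = 0.469 / 0.654 * 100 = 71.71

71.71 %


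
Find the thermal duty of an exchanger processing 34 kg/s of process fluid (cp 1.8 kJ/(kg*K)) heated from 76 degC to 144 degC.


Q = m_dot * cp * delta_T
delta_T = 144 - 76 = 68 K
Q = 34 * 1.8 * 68
= 61.2 * 68
= 4161.6 kW

4161.6 kW


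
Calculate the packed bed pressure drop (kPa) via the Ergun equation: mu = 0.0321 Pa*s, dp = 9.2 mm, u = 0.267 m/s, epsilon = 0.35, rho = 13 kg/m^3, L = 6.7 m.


dp = 9.2 mm = 0.0092 m
Viscous term = 150*0.0321*0.267*(1-0.35)^2 / (0.0092^2*0.35^3) = 149677
Inertial term = 1.75*13*0.267^2*(1-0.35) / (0.0092*0.35^3) = 2672.55
dP/L = 149677 + 2672.55 = 152350 Pa/m
dP = 152350 * 6.7 / 1000 = 1021 kPa

1021 kPa


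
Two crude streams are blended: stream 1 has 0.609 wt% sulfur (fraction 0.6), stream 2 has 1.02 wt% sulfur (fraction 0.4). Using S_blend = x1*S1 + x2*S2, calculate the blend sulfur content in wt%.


Linear sulfur blending: S_blend = x1*S1 + x2*S2
Contribution 1: 0.6 * 0.609 = 0.3654 wt%
Contribution 2: 0.4 * 1.02 = 0.408 wt%
S_blend = 0.3654 + 0.408 = 0.7734

0.7734 wt%


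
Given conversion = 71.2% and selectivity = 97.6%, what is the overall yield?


Overall yield = conversion (%) * selectivity (%) / 100
Conversion = 71.2%, Selectivity = 97.6%
Y = 71.2 * 97.6 / 100
= 69.4912 %

69.4912 %


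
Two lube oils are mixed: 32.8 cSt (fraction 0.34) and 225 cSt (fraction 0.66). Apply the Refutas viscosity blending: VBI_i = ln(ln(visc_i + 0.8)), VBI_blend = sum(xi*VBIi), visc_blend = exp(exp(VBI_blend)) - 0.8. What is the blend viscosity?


Refutas method: VBN_i = 14.534*ln(ln(visc_i + 0.8)) + 10.975, blended linearly by mass fraction; since VBN is linear in VBI_i = ln(ln(visc_i + 0.8)) and the fractions sum to 1, blend VBI directly: visc = exp(exp(VBI_blend)) - 0.8
VBI_1 = ln(ln(32.8 + 0.8)) = 1.2569
VBI_2 = ln(ln(225 + 0.8)) = 1.69003
VBI_blend = 0.34 * 1.2569 + 0.66 * 1.69003 = 1.54277
visc_blend = exp(exp(1.54277)) - 0.8 = 106.7

106.7 cSt


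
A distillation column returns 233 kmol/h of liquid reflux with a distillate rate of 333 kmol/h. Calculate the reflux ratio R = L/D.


Reflux ratio definition: R = L / D (liquid returned / distillate withdrawn)
L = 233 kmol/h, D = 333 kmol/h
R = 233 / 333 = 0.6997

0.6997


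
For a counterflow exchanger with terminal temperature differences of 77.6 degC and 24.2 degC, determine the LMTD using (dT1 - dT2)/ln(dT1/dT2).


LMTD = (dT1 - dT2) / ln(dT1/dT2)
= (77.6 - 24.2) / ln(77.6 / 24.2) = 53.4 / 1.16521 = 45.83

45.83 degC


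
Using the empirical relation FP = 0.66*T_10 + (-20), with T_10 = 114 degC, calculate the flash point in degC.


FP = 0.66 * 114 + (-20) = 55.24

55.24 degC


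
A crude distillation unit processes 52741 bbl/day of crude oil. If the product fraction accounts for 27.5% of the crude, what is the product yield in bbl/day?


Crude throughput = 52741 bbl/day
Fraction yield = 27.5%
yield = throughput * fraction / 100
yield = 52741 * 27.5 / 100 = 14503.775

14503.775 bbl/day


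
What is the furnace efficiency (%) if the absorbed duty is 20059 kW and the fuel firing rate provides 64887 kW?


Furnace efficiency = Q_absorbed / Q_fuel * 100
= 20059 / 64887 * 100 = 30.91

30.91 %


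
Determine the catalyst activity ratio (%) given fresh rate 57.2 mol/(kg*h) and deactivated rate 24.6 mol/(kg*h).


Activity (%) = (rate_used / rate_fresh) * 100
rate_used = 24.6, rate_fresh = 57.2
= (24.6 / 57.2) * 100
= 0.4301 * 100 = 43.01

43.01 %


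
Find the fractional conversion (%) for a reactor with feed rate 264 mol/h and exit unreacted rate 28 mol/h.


X = (F_in - F_out) / F_in * 100
Moles reacted = 264 - 28 = 236
X = 236 / 264 * 100
= 0.8939 * 100
= 89.39 %

89.39 %


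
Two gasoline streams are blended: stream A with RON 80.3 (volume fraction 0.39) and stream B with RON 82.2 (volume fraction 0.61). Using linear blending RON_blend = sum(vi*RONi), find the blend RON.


Linear blending: RON_blend = sum(vi * RONi)
Contribution 1: 0.39 * 80.3 = 31.317
Contribution 2: 0.61 * 82.2 = 50.142
RON_blend = 31.317 + 50.142 = 81.459

81.459


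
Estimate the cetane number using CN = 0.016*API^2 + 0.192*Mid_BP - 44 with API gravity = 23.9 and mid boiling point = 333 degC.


CN = 0.016 * 23.9^2 + 0.192 * 333 - 44
CN = 9.13936 + 63.936 - 44 = 29.07536

29.07536


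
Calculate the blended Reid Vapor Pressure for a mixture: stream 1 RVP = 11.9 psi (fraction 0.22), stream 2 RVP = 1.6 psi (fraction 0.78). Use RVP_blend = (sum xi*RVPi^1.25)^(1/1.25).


Chevron index: RVP_blend = (sum xi*RVPi^1.25)^(1/1.25)
RVP^1.25 terms: 0.22 * 11.9^1.25 + 0.78 * 1.6^1.25 = 6.26607
RVP_blend = 6.26607^(1/1.25) = 4.341

4.341 psi


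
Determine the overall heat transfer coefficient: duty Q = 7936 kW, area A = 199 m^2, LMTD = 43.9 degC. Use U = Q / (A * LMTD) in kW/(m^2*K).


From Q = U*A*LMTD, U = Q / (A * LMTD)
U = 7936 / (199 * 43.9) = 7936 / 8736.1 = 0.9084

0.9084 kW/(m^2*K)


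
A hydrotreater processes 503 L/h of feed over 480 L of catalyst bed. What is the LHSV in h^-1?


LHSV = volumetric feed rate / catalyst volume
= 503 L/h / 480 L
= 1.048 h^-1

1.048 h^-1


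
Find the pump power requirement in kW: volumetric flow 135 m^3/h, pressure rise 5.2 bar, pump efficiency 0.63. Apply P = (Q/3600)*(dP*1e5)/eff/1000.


Q = 135 / 3600 = 0.0375 m^3/s
P = 0.0375 * (5.2 * 1e5) / 0.63 / 1000 = 30.95

30.95 kW


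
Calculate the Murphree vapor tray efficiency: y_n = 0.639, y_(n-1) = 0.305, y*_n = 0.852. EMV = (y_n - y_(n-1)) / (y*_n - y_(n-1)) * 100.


Murphree vapor efficiency: EMV = (y_n - y_(n-1)) / (y*_n - y_(n-1)) * 100
EMV = (0.639 - 0.305) / (0.852 - 0.305) * 100 = 0.334 / 0.547 * 100 = 61.06

61.06 %


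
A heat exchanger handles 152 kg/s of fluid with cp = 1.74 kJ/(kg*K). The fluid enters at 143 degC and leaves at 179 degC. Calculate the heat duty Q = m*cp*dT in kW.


Q = m_dot * cp * delta_T
delta_T = 179 - 143 = 36 K
Q = 152 * 1.74 * 36
= 264.48 * 36
= 9521.28 kW

9521.28 kW


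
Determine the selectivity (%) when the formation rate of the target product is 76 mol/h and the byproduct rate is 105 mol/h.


Selectivity = desired / (desired + undesired) * 100
Total products = 76 + 105 = 181 mol/h
S = 76 / 181 * 100
= 0.4199 * 100
= 41.99 %

41.99 %


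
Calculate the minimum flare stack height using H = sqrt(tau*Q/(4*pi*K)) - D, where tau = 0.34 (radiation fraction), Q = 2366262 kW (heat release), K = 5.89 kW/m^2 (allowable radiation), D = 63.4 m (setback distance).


tau*Q/(4*pi*K) = 0.34 * 2366262 / (4 * pi * 5.89) = 10869.7
sqrt(10869.7) = 104.258
H = 104.258 - 63.4 = 40.86

40.86 m


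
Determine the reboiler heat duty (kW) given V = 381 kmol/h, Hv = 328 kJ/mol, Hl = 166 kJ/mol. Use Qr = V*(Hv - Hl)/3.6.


Qr = 381 * (328 - 166) / 3.6 = 381 * 162 / 3.6 = 17140

17140 kW


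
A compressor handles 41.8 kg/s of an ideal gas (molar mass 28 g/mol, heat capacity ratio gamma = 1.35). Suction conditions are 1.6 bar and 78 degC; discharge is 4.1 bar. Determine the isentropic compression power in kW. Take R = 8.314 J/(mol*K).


Isentropic work: W = m*(gamma/(gamma-1))*(R*T1/MW)*((P2/P1)^((gamma-1)/gamma) - 1)
T1 = 78 + 273.15 = 351.15 K
Pressure ratio = 4.1 / 1.6 = 2.5625
Exponent = (1.35 - 1)/1.35 = 0.259259
(P2/P1)^exp - 1 = 2.5625^0.259259 - 1 = 0.276291
W = 41.8 * 1.35 / 0.35 * 8.314 * 351.15 / 28 * 0.276291 = 4645

4645 kW


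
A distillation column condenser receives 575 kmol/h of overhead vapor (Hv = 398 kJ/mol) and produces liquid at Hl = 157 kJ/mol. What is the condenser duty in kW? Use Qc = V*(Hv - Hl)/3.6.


Qc = 575 * (398 - 157) / 3.6 = 575 * 241 / 3.6 = 38490

38490 kW


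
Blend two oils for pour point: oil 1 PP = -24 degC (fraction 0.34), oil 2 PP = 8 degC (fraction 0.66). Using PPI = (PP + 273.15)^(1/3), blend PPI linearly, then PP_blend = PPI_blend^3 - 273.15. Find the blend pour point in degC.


PPI_1 = (-24 + 273.15)^(1/3) = 6.292458
PPI_2 = (8 + 273.15)^(1/3) = 6.551077
PPI_blend = 0.34 * 6.292458 + 0.66 * 6.551077 = 6.463147
PP_blend = 6.463147^3 - 273.15 = 269.9803 - 273.15 = -3.17

-3.17 degC


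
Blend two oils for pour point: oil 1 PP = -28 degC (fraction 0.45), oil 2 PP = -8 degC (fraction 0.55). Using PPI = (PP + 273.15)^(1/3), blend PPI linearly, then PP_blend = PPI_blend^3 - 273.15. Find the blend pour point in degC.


PPI_1 = (-28 + 273.15)^(1/3) = 6.258601
PPI_2 = (-8 + 273.15)^(1/3) = 6.42437
PPI_blend = 0.45 * 6.258601 + 0.55 * 6.42437 = 6.349774
PP_blend = 6.349774^3 - 273.15 = 256.0205 - 273.15 = -17.13

-17.13 degC


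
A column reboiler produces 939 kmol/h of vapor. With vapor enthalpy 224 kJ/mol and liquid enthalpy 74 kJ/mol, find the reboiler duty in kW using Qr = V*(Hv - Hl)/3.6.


Qr = 939 * (224 - 74) / 3.6 = 939 * 150 / 3.6 = 39120

39120 kW


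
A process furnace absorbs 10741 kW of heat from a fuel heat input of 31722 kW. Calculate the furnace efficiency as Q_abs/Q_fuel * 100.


Furnace efficiency = Q_absorbed / Q_fuel * 100
= 10741 / 31722 * 100 = 33.86

33.86 %


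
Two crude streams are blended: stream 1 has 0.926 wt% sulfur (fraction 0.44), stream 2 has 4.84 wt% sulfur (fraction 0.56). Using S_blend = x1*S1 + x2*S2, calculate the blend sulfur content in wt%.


Linear sulfur blending: S_blend = x1*S1 + x2*S2
Contribution 1: 0.44 * 0.926 = 0.40744 wt%
Contribution 2: 0.56 * 4.84 = 2.7104 wt%
S_blend = 0.40744 + 2.7104 = 3.11784

3.11784 wt%


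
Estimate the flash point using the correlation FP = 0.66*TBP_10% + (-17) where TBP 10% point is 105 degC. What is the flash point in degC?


FP = 0.66 * 105 + (-17) = 52.3

52.3 degC


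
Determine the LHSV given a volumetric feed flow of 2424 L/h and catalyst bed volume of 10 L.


LHSV = volumetric feed rate / catalyst volume
= 2424 L/h / 10 L
= 242.4 h^-1

242.4 h^-1


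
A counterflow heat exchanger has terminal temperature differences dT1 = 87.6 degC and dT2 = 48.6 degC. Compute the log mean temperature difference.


LMTD = (dT1 - dT2) / ln(dT1/dT2)
= (87.6 - 48.6) / ln(87.6 / 48.6) = 39 / 0.589157 = 66.20

66.20 degC


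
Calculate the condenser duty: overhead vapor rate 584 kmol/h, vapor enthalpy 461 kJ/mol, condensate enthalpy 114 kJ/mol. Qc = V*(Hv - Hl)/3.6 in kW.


Qc = 584 * (461 - 114) / 3.6 = 584 * 347 / 3.6 = 56290

56290 kW


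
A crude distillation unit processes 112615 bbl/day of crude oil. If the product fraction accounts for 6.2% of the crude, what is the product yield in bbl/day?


Crude throughput = 112615 bbl/day
Fraction yield = 6.2%
yield = throughput * fraction / 100
yield = 112615 * 6.2 / 100 = 6982.13

6982.13 bbl/day


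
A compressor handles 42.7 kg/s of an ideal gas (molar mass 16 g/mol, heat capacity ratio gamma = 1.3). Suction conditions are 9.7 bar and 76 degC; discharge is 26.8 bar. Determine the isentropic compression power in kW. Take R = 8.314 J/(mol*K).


Isentropic work: W = m*(gamma/(gamma-1))*(R*T1/MW)*((P2/P1)^((gamma-1)/gamma) - 1)
T1 = 76 + 273.15 = 349.15 K
Pressure ratio = 26.8 / 9.7 = 2.76289
Exponent = (1.3 - 1)/1.3 = 0.230769
(P2/P1)^exp - 1 = 2.76289^0.230769 - 1 = 0.264308
W = 42.7 * 1.3 / 0.3 * 8.314 * 349.15 / 16 * 0.264308 = 8873

8873 kW


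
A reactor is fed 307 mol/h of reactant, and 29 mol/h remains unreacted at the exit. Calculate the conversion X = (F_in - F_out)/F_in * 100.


X = (F_in - F_out) / F_in * 100
Moles reacted = 307 - 29 = 278
X = 278 / 307 * 100
= 0.9055 * 100
= 90.55 %

90.55 %


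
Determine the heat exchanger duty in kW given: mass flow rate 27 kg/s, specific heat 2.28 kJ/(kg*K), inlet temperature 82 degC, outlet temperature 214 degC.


Q = m_dot * cp * delta_T
delta_T = 214 - 82 = 132 K
Q = 27 * 2.28 * 132
= 61.56 * 132
= 8125.92 kW

8125.92 kW


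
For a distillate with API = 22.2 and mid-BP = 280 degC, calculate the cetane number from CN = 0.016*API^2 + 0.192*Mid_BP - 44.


CN = 0.016 * 22.2^2 + 0.192 * 280 - 44
CN = 7.88544 + 53.76 - 44 = 17.64544

17.64544


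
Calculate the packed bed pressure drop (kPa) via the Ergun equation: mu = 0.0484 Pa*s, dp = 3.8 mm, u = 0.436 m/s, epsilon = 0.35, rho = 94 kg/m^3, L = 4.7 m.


dp = 3.8 mm = 0.0038 m
Viscous term = 150*0.0484*0.436*(1-0.35)^2 / (0.0038^2*0.35^3) = 2160120
Inertial term = 1.75*94*0.436^2*(1-0.35) / (0.0038*0.35^3) = 124757
dP/L = 2160120 + 124757 = 2284880 Pa/m
dP = 2284880 * 4.7 / 1000 = 10740 kPa

10740 kPa


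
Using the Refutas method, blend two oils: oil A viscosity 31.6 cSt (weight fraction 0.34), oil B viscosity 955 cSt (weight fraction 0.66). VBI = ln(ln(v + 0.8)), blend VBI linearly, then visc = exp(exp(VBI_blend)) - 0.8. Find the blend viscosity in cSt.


Refutas method: VBN_i = 14.534*ln(ln(visc_i + 0.8)) + 10.975, blended linearly by mass fraction; since VBN is linear in VBI_i = ln(ln(visc_i + 0.8)) and the fractions sum to 1, blend VBI directly: visc = exp(exp(VBI_blend)) - 0.8
VBI_1 = ln(ln(31.6 + 0.8)) = 1.2465
VBI_2 = ln(ln(955 + 0.8)) = 1.92608
VBI_blend = 0.34 * 1.2465 + 0.66 * 1.92608 = 1.69502
visc_blend = exp(exp(1.69502)) - 0.8 = 231.2

231.2 cSt


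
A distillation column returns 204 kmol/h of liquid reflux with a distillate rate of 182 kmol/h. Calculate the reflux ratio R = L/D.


Reflux ratio definition: R = L / D (liquid returned / distillate withdrawn)
L = 204 kmol/h, D = 182 kmol/h
R = 204 / 182 = 1.121

1.121


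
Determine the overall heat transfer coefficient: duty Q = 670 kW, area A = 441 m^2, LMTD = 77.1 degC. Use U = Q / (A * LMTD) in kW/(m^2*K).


From Q = U*A*LMTD, U = Q / (A * LMTD)
U = 670 / (441 * 77.1) = 670 / 34001.1 = 0.01971

0.01971 kW/(m^2*K)


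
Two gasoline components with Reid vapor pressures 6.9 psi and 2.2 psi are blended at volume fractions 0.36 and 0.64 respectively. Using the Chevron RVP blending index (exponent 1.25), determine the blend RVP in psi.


Chevron index: RVP_blend = (sum xi*RVPi^1.25)^(1/1.25)
RVP^1.25 terms: 0.36 * 6.9^1.25 + 0.64 * 2.2^1.25 = 5.74069
RVP_blend = 5.74069^(1/1.25) = 4.047

4.047 psi


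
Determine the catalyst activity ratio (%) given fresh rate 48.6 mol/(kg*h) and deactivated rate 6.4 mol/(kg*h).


Activity (%) = (rate_used / rate_fresh) * 100
rate_used = 6.4, rate_fresh = 48.6
= (6.4 / 48.6) * 100
= 0.1317 * 100 = 13.17

13.17 %


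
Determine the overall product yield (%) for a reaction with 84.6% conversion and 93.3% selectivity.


Overall yield = conversion (%) * selectivity (%) / 100
Conversion = 84.6%, Selectivity = 93.3%
Y = 84.6 * 93.3 / 100
= 78.9318 %

78.9318 %


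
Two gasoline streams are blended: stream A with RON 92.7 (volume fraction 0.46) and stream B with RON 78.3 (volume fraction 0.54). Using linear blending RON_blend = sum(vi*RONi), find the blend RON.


Linear blending: RON_blend = sum(vi * RONi)
Contribution 1: 0.46 * 92.7 = 42.642
Contribution 2: 0.54 * 78.3 = 42.282
RON_blend = 42.642 + 42.282 = 84.924

84.924


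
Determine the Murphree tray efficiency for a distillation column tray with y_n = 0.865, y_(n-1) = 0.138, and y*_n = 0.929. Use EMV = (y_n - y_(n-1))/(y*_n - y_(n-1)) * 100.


Murphree vapor efficiency: EMV = (y_n - y_(n-1)) / (y*_n - y_(n-1)) * 100
EMV = (0.865 - 0.138) / (0.929 - 0.138) * 100 = 0.727 / 0.791 * 100 = 91.91

91.91 %


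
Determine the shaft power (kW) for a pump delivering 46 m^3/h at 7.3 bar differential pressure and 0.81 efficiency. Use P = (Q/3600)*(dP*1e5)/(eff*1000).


Q = 46 / 3600 = 0.0127778 m^3/s
P = 0.0127778 * (7.3 * 1e5) / 0.81 / 1000 = 11.52

11.52 kW


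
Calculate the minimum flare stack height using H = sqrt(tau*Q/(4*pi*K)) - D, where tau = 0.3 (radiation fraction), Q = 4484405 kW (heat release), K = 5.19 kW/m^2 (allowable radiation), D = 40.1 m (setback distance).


tau*Q/(4*pi*K) = 0.3 * 4484405 / (4 * pi * 5.19) = 20627.6
sqrt(20627.6) = 143.623
H = 143.623 - 40.1 = 103.5

103.5 m


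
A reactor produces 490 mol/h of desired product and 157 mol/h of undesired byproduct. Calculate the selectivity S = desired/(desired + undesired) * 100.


Selectivity = desired / (desired + undesired) * 100
Total products = 490 + 157 = 647 mol/h
S = 490 / 647 * 100
= 0.7573 * 100
= 75.73 %

75.73 %


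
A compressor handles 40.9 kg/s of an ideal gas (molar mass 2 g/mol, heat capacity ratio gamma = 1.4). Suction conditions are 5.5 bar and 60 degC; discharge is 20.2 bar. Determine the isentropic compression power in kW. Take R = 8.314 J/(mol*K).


Isentropic work: W = m*(gamma/(gamma-1))*(R*T1/MW)*((P2/P1)^((gamma-1)/gamma) - 1)
T1 = 60 + 273.15 = 333.15 K
Pressure ratio = 20.2 / 5.5 = 3.67273
Exponent = (1.4 - 1)/1.4 = 0.285714
(P2/P1)^exp - 1 = 3.67273^0.285714 - 1 = 0.450191
W = 40.9 * 1.4 / 0.4 * 8.314 * 333.15 / 2 * 0.450191 = 89250

89250 kW


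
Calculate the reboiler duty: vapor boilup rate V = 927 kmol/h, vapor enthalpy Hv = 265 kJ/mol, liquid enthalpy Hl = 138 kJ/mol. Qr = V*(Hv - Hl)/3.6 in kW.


Qr = 927 * (265 - 138) / 3.6 = 927 * 127 / 3.6 = 32700

32700 kW


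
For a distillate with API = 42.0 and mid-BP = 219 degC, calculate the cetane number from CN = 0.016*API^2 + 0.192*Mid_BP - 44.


CN = 0.016 * 42.0^2 + 0.192 * 219 - 44
CN = 28.224 + 42.048 - 44 = 26.272

26.272


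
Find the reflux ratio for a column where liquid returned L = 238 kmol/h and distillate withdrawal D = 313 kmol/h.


Reflux ratio definition: R = L / D (liquid returned / distillate withdrawn)
L = 238 kmol/h, D = 313 kmol/h
R = 238 / 313 = 0.7604

0.7604


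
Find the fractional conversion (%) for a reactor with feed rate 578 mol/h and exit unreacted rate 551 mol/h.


X = (F_in - F_out) / F_in * 100
Moles reacted = 578 - 551 = 27
X = 27 / 578 * 100
= 0.04671 * 100
= 4.671 %

4.671 %


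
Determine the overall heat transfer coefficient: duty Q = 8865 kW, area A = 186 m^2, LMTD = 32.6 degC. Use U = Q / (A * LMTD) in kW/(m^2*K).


From Q = U*A*LMTD, U = Q / (A * LMTD)
U = 8865 / (186 * 32.6) = 8865 / 6063.6 = 1.462

1.462 kW/(m^2*K)


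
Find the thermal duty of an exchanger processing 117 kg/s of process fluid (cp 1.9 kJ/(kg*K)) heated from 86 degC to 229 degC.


Q = m_dot * cp * delta_T
delta_T = 229 - 86 = 143 K
Q = 117 * 1.9 * 143
= 222.3 * 143
= 31788.9 kW

31788.9 kW


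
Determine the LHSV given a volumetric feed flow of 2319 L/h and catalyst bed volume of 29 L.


LHSV = volumetric feed rate / catalyst volume
= 2319 L/h / 29 L
= 79.97 h^-1

79.97 h^-1


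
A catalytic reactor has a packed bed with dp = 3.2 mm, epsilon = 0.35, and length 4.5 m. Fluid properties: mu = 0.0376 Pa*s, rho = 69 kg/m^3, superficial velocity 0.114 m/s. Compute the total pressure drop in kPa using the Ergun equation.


dp = 3.2 mm = 0.0032 m
Viscous term = 150*0.0376*0.114*(1-0.35)^2 / (0.0032^2*0.35^3) = 618738
Inertial term = 1.75*69*0.114^2*(1-0.35) / (0.0032*0.35^3) = 7434.57
dP/L = 618738 + 7434.57 = 626173 Pa/m
dP = 626173 * 4.5 / 1000 = 2818 kPa

2818 kPa


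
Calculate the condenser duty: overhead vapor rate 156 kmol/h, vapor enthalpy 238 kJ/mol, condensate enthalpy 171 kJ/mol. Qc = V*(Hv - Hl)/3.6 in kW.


Qc = 156 * (238 - 171) / 3.6 = 156 * 67 / 3.6 = 2903

2903 kW


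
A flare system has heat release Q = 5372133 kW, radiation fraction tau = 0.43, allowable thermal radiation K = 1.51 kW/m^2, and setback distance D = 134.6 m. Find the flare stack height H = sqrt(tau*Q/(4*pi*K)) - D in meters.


tau*Q/(4*pi*K) = 0.43 * 5372133 / (4 * pi * 1.51) = 121739
sqrt(121739) = 348.911
H = 348.911 - 134.6 = 214.3

214.3 m


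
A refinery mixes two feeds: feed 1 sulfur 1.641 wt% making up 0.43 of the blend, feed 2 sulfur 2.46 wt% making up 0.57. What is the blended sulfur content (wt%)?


Linear sulfur blending: S_blend = x1*S1 + x2*S2
Contribution 1: 0.43 * 1.641 = 0.70563 wt%
Contribution 2: 0.57 * 2.46 = 1.4022 wt%
S_blend = 0.70563 + 1.4022 = 2.10783

2.10783 wt%


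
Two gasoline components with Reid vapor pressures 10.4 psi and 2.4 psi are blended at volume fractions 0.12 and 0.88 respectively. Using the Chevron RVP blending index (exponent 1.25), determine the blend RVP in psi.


Chevron index: RVP_blend = (sum xi*RVPi^1.25)^(1/1.25)
RVP^1.25 terms: 0.12 * 10.4^1.25 + 0.88 * 2.4^1.25 = 4.86989
RVP_blend = 4.86989^(1/1.25) = 3.548

3.548 psi


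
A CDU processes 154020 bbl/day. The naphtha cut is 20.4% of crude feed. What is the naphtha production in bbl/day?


Crude throughput = 154020 bbl/day
Fraction yield = 20.4%
yield = throughput * fraction / 100
yield = 154020 * 20.4 / 100 = 31420.08

31420.08 bbl/day


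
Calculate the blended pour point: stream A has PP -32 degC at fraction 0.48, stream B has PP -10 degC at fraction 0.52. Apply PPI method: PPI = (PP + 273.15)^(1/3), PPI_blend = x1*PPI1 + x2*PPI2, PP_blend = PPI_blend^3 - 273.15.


PPI_1 = (-32 + 273.15)^(1/3) = 6.224375
PPI_2 = (-10 + 273.15)^(1/3) = 6.408176
PPI_blend = 0.48 * 6.224375 + 0.52 * 6.408176 = 6.319952
PP_blend = 6.319952^3 - 273.15 = 252.4302 - 273.15 = -20.72

-20.72 degC


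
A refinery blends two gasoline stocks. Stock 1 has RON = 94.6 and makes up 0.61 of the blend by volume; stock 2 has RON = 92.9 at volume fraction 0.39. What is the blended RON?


Linear blending: RON_blend = sum(vi * RONi)
Contribution 1: 0.61 * 94.6 = 57.706
Contribution 2: 0.39 * 92.9 = 36.231
RON_blend = 57.706 + 36.231 = 93.937

93.937
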